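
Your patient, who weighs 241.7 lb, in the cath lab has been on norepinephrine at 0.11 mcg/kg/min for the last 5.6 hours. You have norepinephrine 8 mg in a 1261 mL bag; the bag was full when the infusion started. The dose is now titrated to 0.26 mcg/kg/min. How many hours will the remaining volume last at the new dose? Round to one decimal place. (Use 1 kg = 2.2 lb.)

Initial rate:
Weight = 241.7 lb ÷ 2.2 lb/kg = 109.8636 kg
Dose = 0.11 mcg/kg/min × 109.8636 kg = 12.085 mcg/min
12.085 mcg/min × 60 min/hr = 725.1 mcg/hr
Concentration = 8 mg ÷ 1261 mL = 0.006344171 mg/mL = 6.344171 mcg/mL
Rate = 725.1 mcg/hr ÷ 6.344171 mcg/mL = 114.2939 mL/hr
Volume infused so far = 114.2939 mL/hr × 5.6 hr = 640.0458 mL
Volume remaining = 1261 − 640.0458 = 620.9542 mL
New rate:
Dose = 0.26 mcg/kg/min × 109.8636 kg = 28.56455 mcg/min
28.56455 mcg/min × 60 min/hr = 1713.873 mcg/hr
Rate = 1713.873 mcg/hr ÷ 6.344171 mcg/mL = 270.1492 mL/hr
Time remaining = 620.9542 mL ÷ 270.1492 mL/hr = 2.29856 hr

2.3 hours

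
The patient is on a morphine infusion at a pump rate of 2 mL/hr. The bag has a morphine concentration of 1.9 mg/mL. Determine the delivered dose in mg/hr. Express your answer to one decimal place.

3.8 mg/hr

Drug rate = 2 mL/hr × 1.9 mg/mL = 3.8 mg/hr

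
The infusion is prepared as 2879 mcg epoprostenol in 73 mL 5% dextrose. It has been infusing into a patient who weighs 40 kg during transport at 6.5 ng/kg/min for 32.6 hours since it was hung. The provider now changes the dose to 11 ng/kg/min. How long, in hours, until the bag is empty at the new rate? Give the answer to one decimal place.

Initial rate:
Dose = 6.5 ng/kg/min × 40 kg = 260 ng/min
260 ng/min × 60 min/hr = 15600 ng/hr
Concentration = 2879 mcg ÷ 73 mL = 39.43836 mcg/mL = 39438.36 ng/mL
Rate = 15600 ng/hr ÷ 39438.36 ng/mL = 0.395554 mL/hr
Volume infused so far = 0.395554 mL/hr × 32.6 hr = 12.89506 mL
Volume remaining = 73 − 12.89506 = 60.10494 mL
New rate:
Dose = 11 ng/kg/min × 40 kg = 440 ng/min
440 ng/min × 60 min/hr = 26400 ng/hr
Rate = 26400 ng/hr ÷ 39438.36 ng/mL = 0.6693991 mL/hr
Time remaining = 60.10494 mL ÷ 0.6693991 mL/hr = 89.78939 hr

89.8 hours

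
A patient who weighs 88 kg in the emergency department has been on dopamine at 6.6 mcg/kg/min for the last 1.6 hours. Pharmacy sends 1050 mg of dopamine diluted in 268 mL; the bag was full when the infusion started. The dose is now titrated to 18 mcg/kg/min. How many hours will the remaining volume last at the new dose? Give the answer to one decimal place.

10.5 hours

Initial rate:
Dose = 6.6 mcg/kg/min × 88 kg = 580.8 mcg/min
580.8 mcg/min × 60 min/hr = 34848 mcg/hr
Concentration = 1050 mg ÷ 268 mL = 3.91791 mg/mL = 3917.91 mcg/mL
Rate = 34848 mcg/hr ÷ 3917.91 mcg/mL = 8.894537 mL/hr
Volume infused so far = 8.894537 mL/hr × 1.6 hr = 14.23126 mL
Volume remaining = 268 − 14.23126 = 253.7687 mL
New rate:
Dose = 18 mcg/kg/min × 88 kg = 1584 mcg/min
1584 mcg/min × 60 min/hr = 95040 mcg/hr
Rate = 95040 mcg/hr ÷ 3917.91 mcg/mL = 24.25783 mL/hr
Time remaining = 253.7687 mL ÷ 24.25783 mL/hr = 10.46131 hr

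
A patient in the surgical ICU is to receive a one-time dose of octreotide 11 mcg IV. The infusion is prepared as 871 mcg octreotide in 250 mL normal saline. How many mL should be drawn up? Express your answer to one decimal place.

Concentration = 871 mcg ÷ 250 mL = 3.484 mcg/mL
Volume = 11 mcg ÷ 3.484 mcg/mL = 3.15729 mL

3.2 mL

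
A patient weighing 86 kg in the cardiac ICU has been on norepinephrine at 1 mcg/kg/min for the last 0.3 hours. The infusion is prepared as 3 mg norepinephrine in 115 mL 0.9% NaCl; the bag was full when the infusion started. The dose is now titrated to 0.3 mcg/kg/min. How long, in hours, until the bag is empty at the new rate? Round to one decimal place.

Initial rate:
Dose = 1 mcg/kg/min × 86 kg = 86 mcg/min
86 mcg/min × 60 min/hr = 5160 mcg/hr
Concentration = 3 mg ÷ 115 mL = 0.02608696 mg/mL = 26.08696 mcg/mL
Rate = 5160 mcg/hr ÷ 26.08696 mcg/mL = 197.8 mL/hr
Volume infused so far = 197.8 mL/hr × 0.3 hr = 59.34 mL
Volume remaining = 115 − 59.34 = 55.66 mL
New rate:
Dose = 0.3 mcg/kg/min × 86 kg = 25.8 mcg/min
25.8 mcg/min × 60 min/hr = 1548 mcg/hr
Rate = 1548 mcg/hr ÷ 26.08696 mcg/mL = 59.34 mL/hr
Time remaining = 55.66 mL ÷ 59.34 mL/hr = 0.9379845 hr

0.9 hours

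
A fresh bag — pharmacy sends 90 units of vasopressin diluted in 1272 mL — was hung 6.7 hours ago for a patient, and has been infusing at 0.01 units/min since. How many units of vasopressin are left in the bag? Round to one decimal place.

0.01 units/min × 60 min/hr = 0.6 units/hr
Concentration = 90 units ÷ 1272 mL = 0.07075472 units/mL
Rate = 0.6 units/hr ÷ 0.07075472 units/mL = 8.48 mL/hr
Volume infused = 8.48 mL/hr × 6.7 hr = 56.816 mL
Volume remaining = 1272 − 56.816 = 1215.184 mL
Drug remaining = 1215.184 mL × 0.07075472 units/mL = 85.98 units

86.0 units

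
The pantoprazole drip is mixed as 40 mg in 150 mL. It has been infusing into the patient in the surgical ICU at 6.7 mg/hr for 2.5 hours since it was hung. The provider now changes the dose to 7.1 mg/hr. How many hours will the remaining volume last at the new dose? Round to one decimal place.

3.3 hours

Initial rate:
Concentration = 40 mg ÷ 150 mL = 0.2666667 mg/mL
Rate = 6.7 mg/hr ÷ 0.2666667 mg/mL = 25.125 mL/hr
Volume infused so far = 25.125 mL/hr × 2.5 hr = 62.8125 mL
Volume remaining = 150 − 62.8125 = 87.1875 mL
New rate:
Rate = 7.1 mg/hr ÷ 0.2666667 mg/mL = 26.625 mL/hr
Time remaining = 87.1875 mL ÷ 26.625 mL/hr = 3.274648 hr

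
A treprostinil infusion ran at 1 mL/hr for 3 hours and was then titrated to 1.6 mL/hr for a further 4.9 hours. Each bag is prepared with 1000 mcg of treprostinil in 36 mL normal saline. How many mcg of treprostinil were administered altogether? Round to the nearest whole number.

Concentration = 1000 mcg ÷ 36 mL = 27.77778 mcg/mL
Stage 1: 1 mL/hr × 3 hr = 3 mL → 3 mL × 27.77778 mcg/mL = 83.33333 mcg
Stage 2: 1.6 mL/hr × 4.9 hr = 7.84 mL → 7.84 mL × 27.77778 mcg/mL = 217.7778 mcg
Total = 83.33333 + 217.7778 = 301.1111 mcg

301 mcg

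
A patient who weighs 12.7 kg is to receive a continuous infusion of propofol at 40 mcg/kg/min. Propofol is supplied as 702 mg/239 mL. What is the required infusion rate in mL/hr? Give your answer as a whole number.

Dose = 40 mcg/kg/min × 12.7 kg = 508 mcg/min
508 mcg/min × 60 min/hr = 30480 mcg/hr
Concentration = 702 mg ÷ 239 mL = 2.937238 mg/mL = 2937.238 mcg/mL
Rate = 30480 mcg/hr ÷ 2937.238 mcg/mL = 10.37709 mL/hr

10 mL/hr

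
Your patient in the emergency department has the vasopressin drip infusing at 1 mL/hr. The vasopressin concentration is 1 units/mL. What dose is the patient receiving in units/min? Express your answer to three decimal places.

0.017 units/min

Drug rate = 1 mL/hr × 1 units/mL = 1 units/hr
1 units/hr ÷ 60 min/hr = 0.01666667 units/min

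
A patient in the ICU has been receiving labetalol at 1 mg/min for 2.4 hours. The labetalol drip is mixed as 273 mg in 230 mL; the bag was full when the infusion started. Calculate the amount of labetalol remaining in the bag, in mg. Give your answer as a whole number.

1 mg/min × 60 min/hr = 60 mg/hr
Concentration = 273 mg ÷ 230 mL = 1.186957 mg/mL
Rate = 60 mg/hr ÷ 1.186957 mg/mL = 50.54945 mL/hr
Volume infused = 50.54945 mL/hr × 2.4 hr = 121.3187 mL
Volume remaining = 230 − 121.3187 = 108.6813 mL
Drug remaining = 108.6813 mL × 1.186957 mg/mL = 129 mg

129 mg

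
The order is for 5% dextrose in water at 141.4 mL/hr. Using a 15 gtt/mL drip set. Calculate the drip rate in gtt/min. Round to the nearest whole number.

141.4 mL/hr ÷ 60 min/hr = 2.356667 mL/min
2.356667 mL/min × 15 gtt/mL = 35.35 gtt/min

35 gtt/min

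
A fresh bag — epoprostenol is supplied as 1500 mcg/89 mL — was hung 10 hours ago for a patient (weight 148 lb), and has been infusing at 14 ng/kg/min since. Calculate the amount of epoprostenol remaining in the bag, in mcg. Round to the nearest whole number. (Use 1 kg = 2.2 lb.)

Weight = 148 lb ÷ 2.2 lb/kg = 67.27273 kg
Dose = 14 ng/kg/min × 67.27273 kg = 941.8182 ng/min
941.8182 ng/min × 60 min/hr = 56509.09 ng/hr
Concentration = 1500 mcg ÷ 89 mL = 16.85393 mcg/mL = 16853.93 ng/mL
Rate = 56509.09 ng/hr ÷ 16853.93 ng/mL = 3.352873 mL/hr
Volume infused = 3.352873 mL/hr × 10 hr = 33.52873 mL
Volume remaining = 89 − 33.52873 = 55.47127 mL
Drug remaining = 55.47127 mL × 16853.93 ng/mL = 934909.1 ng = 934.9091 mcg

935 mcg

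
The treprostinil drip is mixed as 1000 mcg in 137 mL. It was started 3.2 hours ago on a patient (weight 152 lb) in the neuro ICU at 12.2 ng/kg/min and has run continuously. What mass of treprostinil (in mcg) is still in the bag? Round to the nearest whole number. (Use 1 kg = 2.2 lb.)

Weight = 152 lb ÷ 2.2 lb/kg = 69.09091 kg
Dose = 12.2 ng/kg/min × 69.09091 kg = 842.9091 ng/min
842.9091 ng/min × 60 min/hr = 50574.55 ng/hr
Concentration = 1000 mcg ÷ 137 mL = 7.29927 mcg/mL = 7299.27 ng/mL
Rate = 50574.55 ng/hr ÷ 7299.27 ng/mL = 6.928713 mL/hr
Volume infused = 6.928713 mL/hr × 3.2 hr = 22.17188 mL
Volume remaining = 137 − 22.17188 = 114.8281 mL
Drug remaining = 114.8281 mL × 7299.27 ng/mL = 838161.5 ng = 838.1615 mcg

838 mcg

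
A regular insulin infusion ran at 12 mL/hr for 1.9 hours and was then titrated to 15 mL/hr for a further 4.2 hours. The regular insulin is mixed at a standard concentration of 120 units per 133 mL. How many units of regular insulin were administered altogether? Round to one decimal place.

77.4 units

Concentration = 120 units ÷ 133 mL = 0.9022556 units/mL
Stage 1: 12 mL/hr × 1.9 hr = 22.8 mL → 22.8 mL × 0.9022556 units/mL = 20.57143 units
Stage 2: 15 mL/hr × 4.2 hr = 63 mL → 63 mL × 0.9022556 units/mL = 56.84211 units
Total = 20.57143 + 56.84211 = 77.41353 units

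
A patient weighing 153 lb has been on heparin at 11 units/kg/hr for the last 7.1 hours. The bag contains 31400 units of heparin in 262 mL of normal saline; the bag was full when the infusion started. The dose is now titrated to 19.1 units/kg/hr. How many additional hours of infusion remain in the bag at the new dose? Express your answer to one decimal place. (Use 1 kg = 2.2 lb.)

Initial rate:
Weight = 153 lb ÷ 2.2 lb/kg = 69.54545 kg
Dose = 11 units/kg/hr × 69.54545 kg = 765 units/hr
Concentration = 31400 units ÷ 262 mL = 119.8473 units/mL
Rate = 765 units/hr ÷ 119.8473 units/mL = 6.383121 mL/hr
Volume infused so far = 6.383121 mL/hr × 7.1 hr = 45.32016 mL
Volume remaining = 262 − 45.32016 = 216.6798 mL
New rate:
Dose = 19.1 units/kg/hr × 69.54545 kg = 1328.318 units/hr
Rate = 1328.318 units/hr ÷ 119.8473 units/mL = 11.08342 mL/hr
Time remaining = 216.6798 mL ÷ 11.08342 mL/hr = 19.54991 hr

19.5 hours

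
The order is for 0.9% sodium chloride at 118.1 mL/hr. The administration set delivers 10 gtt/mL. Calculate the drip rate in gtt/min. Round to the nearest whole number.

20 gtt/min

118.1 mL/hr ÷ 60 min/hr = 1.968333 mL/min
1.968333 mL/min × 10 gtt/mL = 19.68333 gtt/min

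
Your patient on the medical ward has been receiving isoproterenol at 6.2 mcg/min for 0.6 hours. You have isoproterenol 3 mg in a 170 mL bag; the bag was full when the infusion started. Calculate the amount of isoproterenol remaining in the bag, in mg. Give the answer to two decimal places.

2.78 mg

6.2 mcg/min × 60 min/hr = 372 mcg/hr
Concentration = 3 mg ÷ 170 mL = 0.01764706 mg/mL = 17.64706 mcg/mL
Rate = 372 mcg/hr ÷ 17.64706 mcg/mL = 21.08 mL/hr
Volume infused = 21.08 mL/hr × 0.6 hr = 12.648 mL
Volume remaining = 170 − 12.648 = 157.352 mL
Drug remaining = 157.352 mL × 17.64706 mcg/mL = 2776.8 mcg = 2.7768 mg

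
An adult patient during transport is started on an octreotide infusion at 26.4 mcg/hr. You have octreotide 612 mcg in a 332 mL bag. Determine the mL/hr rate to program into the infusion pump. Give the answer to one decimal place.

Concentration = 612 mcg ÷ 332 mL = 1.843373 mcg/mL
Rate = 26.4 mcg/hr ÷ 1.843373 mcg/mL = 14.32157 mL/hr

14.3 mL/hr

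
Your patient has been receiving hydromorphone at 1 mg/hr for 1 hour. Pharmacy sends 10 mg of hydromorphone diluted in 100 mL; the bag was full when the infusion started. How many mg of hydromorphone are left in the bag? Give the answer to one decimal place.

Concentration = 10 mg ÷ 100 mL = 0.1 mg/mL
Rate = 1 mg/hr ÷ 0.1 mg/mL = 10 mL/hr
Volume infused = 10 mL/hr × 1 hr = 10 mL
Volume remaining = 100 − 10 = 90 mL
Drug remaining = 90 mL × 0.1 mg/mL = 9 mg

9.0 mg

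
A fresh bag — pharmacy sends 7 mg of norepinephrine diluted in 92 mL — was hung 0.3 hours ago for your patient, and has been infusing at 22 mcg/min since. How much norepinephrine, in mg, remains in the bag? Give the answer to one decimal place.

6.6 mg

22 mcg/min × 60 min/hr = 1320 mcg/hr
Concentration = 7 mg ÷ 92 mL = 0.07608696 mg/mL = 76.08696 mcg/mL
Rate = 1320 mcg/hr ÷ 76.08696 mcg/mL = 17.34857 mL/hr
Volume infused = 17.34857 mL/hr × 0.3 hr = 5.204571 mL
Volume remaining = 92 − 5.204571 = 86.79543 mL
Drug remaining = 86.79543 mL × 76.08696 mcg/mL = 6604 mcg = 6.604 mg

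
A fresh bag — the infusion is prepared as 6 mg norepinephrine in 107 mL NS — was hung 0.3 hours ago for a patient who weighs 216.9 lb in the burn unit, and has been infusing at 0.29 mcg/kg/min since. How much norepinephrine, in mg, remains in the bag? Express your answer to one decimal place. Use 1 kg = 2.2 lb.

5.5 mg

Weight = 216.9 lb ÷ 2.2 lb/kg = 98.59091 kg
Dose = 0.29 mcg/kg/min × 98.59091 kg = 28.59136 mcg/min
28.59136 mcg/min × 60 min/hr = 1715.482 mcg/hr
Concentration = 6 mg ÷ 107 mL = 0.05607477 mg/mL = 56.07477 mcg/mL
Rate = 1715.482 mcg/hr ÷ 56.07477 mcg/mL = 30.59276 mL/hr
Volume infused = 30.59276 mL/hr × 0.3 hr = 9.177828 mL
Volume remaining = 107 − 9.177828 = 97.82217 mL
Drug remaining = 97.82217 mL × 56.07477 mcg/mL = 5485.355 mcg = 5.485355 mg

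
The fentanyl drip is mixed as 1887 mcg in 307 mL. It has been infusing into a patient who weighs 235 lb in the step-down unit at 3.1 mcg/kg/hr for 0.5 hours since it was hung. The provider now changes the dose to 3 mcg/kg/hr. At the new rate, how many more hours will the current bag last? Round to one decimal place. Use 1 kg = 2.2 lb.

Initial rate:
Weight = 235 lb ÷ 2.2 lb/kg = 106.8182 kg
Dose = 3.1 mcg/kg/hr × 106.8182 kg = 331.1364 mcg/hr
Concentration = 1887 mcg ÷ 307 mL = 6.14658 mcg/mL
Rate = 331.1364 mcg/hr ÷ 6.14658 mcg/mL = 53.87327 mL/hr
Volume infused so far = 53.87327 mL/hr × 0.5 hr = 26.93664 mL
Volume remaining = 307 − 26.93664 = 280.0634 mL
New rate:
Dose = 3 mcg/kg/hr × 106.8182 kg = 320.4545 mcg/hr
Rate = 320.4545 mcg/hr ÷ 6.14658 mcg/mL = 52.13542 mL/hr
Time remaining = 280.0634 mL ÷ 52.13542 mL/hr = 5.371844 hr

5.4 hours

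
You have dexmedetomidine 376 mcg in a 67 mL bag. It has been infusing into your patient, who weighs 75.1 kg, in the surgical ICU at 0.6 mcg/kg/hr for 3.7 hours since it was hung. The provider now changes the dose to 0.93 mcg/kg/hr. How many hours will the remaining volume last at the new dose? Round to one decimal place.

3.0 hours

Initial rate:
Dose = 0.6 mcg/kg/hr × 75.1 kg = 45.06 mcg/hr
Concentration = 376 mcg ÷ 67 mL = 5.61194 mcg/mL
Rate = 45.06 mcg/hr ÷ 5.61194 mcg/mL = 8.029309 mL/hr
Volume infused so far = 8.029309 mL/hr × 3.7 hr = 29.70844 mL
Volume remaining = 67 − 29.70844 = 37.29156 mL
New rate:
Dose = 0.93 mcg/kg/hr × 75.1 kg = 69.843 mcg/hr
Rate = 69.843 mcg/hr ÷ 5.61194 mcg/mL = 12.44543 mL/hr
Time remaining = 37.29156 mL ÷ 12.44543 mL/hr = 2.996406 hr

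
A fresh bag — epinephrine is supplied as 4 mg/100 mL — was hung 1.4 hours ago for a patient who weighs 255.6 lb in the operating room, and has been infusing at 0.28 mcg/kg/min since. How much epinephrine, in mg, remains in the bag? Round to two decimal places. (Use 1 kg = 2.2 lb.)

1.27 mg

Weight = 255.6 lb ÷ 2.2 lb/kg = 116.1818 kg
Dose = 0.28 mcg/kg/min × 116.1818 kg = 32.53091 mcg/min
32.53091 mcg/min × 60 min/hr = 1951.855 mcg/hr
Concentration = 4 mg ÷ 100 mL = 0.04 mg/mL = 40 mcg/mL
Rate = 1951.855 mcg/hr ÷ 40 mcg/mL = 48.79636 mL/hr
Volume infused = 48.79636 mL/hr × 1.4 hr = 68.31491 mL
Volume remaining = 100 − 68.31491 = 31.68509 mL
Drug remaining = 31.68509 mL × 40 mcg/mL = 1267.404 mcg = 1.267404 mg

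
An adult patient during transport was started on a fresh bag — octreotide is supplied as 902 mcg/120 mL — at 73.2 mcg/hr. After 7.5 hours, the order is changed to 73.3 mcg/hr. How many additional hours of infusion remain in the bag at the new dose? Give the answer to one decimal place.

4.8 hours

Initial rate:
Concentration = 902 mcg ÷ 120 mL = 7.516667 mcg/mL
Rate = 73.2 mcg/hr ÷ 7.516667 mcg/mL = 9.738359 mL/hr
Volume infused so far = 9.738359 mL/hr × 7.5 hr = 73.03769 mL
Volume remaining = 120 − 73.03769 = 46.96231 mL
New rate:
Rate = 73.3 mcg/hr ÷ 7.516667 mcg/mL = 9.751663 mL/hr
Time remaining = 46.96231 mL ÷ 9.751663 mL/hr = 4.815825 hr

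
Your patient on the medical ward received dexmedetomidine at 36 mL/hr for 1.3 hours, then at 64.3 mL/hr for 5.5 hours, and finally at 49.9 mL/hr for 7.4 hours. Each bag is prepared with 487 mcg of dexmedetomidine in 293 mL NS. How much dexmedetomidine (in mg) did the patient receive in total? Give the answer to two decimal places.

Concentration = 487 mcg ÷ 293 mL = 1.662116 mcg/mL
Stage 1: 36 mL/hr × 1.3 hr = 46.8 mL → 46.8 mL × 1.662116 mcg/mL = 77.78703 mcg
Stage 2: 64.3 mL/hr × 5.5 hr = 353.65 mL → 353.65 mL × 1.662116 mcg/mL = 587.8073 mcg
Stage 3: 49.9 mL/hr × 7.4 hr = 369.26 mL → 369.26 mL × 1.662116 mcg/mL = 613.753 mcg
Total = 77.78703 + 587.8073 + 613.753 = 1279.347 mcg = 1.279347 mg

1.28 mg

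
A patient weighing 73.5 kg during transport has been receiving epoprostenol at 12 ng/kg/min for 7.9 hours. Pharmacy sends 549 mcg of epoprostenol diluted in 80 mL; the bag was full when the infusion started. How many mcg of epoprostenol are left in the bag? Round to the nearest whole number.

Dose = 12 ng/kg/min × 73.5 kg = 882 ng/min
882 ng/min × 60 min/hr = 52920 ng/hr
Concentration = 549 mcg ÷ 80 mL = 6.8625 mcg/mL = 6862.5 ng/mL
Rate = 52920 ng/hr ÷ 6862.5 ng/mL = 7.711475 mL/hr
Volume infused = 7.711475 mL/hr × 7.9 hr = 60.92066 mL
Volume remaining = 80 − 60.92066 = 19.07934 mL
Drug remaining = 19.07934 mL × 6862.5 ng/mL = 130932 ng = 130.932 mcg

131 mcg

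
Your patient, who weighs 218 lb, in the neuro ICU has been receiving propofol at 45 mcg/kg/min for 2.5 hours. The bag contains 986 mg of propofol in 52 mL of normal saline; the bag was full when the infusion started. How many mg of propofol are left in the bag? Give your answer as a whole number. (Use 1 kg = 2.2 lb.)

Weight = 218 lb ÷ 2.2 lb/kg = 99.09091 kg
Dose = 45 mcg/kg/min × 99.09091 kg = 4459.091 mcg/min
4459.091 mcg/min × 60 min/hr = 267545.5 mcg/hr
Concentration = 986 mg ÷ 52 mL = 18.96154 mg/mL = 18961.54 mcg/mL
Rate = 267545.5 mcg/hr ÷ 18961.54 mcg/mL = 14.1099 mL/hr
Volume infused = 14.1099 mL/hr × 2.5 hr = 35.27476 mL
Volume remaining = 52 − 35.27476 = 16.72524 mL
Drug remaining = 16.72524 mL × 18961.54 mcg/mL = 317136.4 mcg = 317.1364 mg

317 mg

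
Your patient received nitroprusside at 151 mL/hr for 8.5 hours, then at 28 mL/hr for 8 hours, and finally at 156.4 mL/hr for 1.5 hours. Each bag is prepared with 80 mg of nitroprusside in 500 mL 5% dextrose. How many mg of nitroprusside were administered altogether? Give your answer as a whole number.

Concentration = 80 mg ÷ 500 mL = 0.16 mg/mL
Stage 1: 151 mL/hr × 8.5 hr = 1283.5 mL → 1283.5 mL × 0.16 mg/mL = 205.36 mg
Stage 2: 28 mL/hr × 8 hr = 224 mL → 224 mL × 0.16 mg/mL = 35.84 mg
Stage 3: 156.4 mL/hr × 1.5 hr = 234.6 mL → 234.6 mL × 0.16 mg/mL = 37.536 mg
Total = 205.36 + 35.84 + 37.536 = 278.736 mg

279 mg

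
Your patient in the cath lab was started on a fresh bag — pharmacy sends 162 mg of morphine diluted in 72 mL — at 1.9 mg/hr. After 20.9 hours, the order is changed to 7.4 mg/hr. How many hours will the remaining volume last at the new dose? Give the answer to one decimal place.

Initial rate:
Concentration = 162 mg ÷ 72 mL = 2.25 mg/mL
Rate = 1.9 mg/hr ÷ 2.25 mg/mL = 0.8444444 mL/hr
Volume infused so far = 0.8444444 mL/hr × 20.9 hr = 17.64889 mL
Volume remaining = 72 − 17.64889 = 54.35111 mL
New rate:
Rate = 7.4 mg/hr ÷ 2.25 mg/mL = 3.288889 mL/hr
Time remaining = 54.35111 mL ÷ 3.288889 mL/hr = 16.52568 hr

16.5 hours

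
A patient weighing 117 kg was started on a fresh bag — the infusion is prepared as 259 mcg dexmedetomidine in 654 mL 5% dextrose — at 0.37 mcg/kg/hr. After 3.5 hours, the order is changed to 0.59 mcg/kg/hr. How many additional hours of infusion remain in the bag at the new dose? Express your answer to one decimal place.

Initial rate:
Dose = 0.37 mcg/kg/hr × 117 kg = 43.29 mcg/hr
Concentration = 259 mcg ÷ 654 mL = 0.3960245 mcg/mL
Rate = 43.29 mcg/hr ÷ 0.3960245 mcg/mL = 109.3114 mL/hr
Volume infused so far = 109.3114 mL/hr × 3.5 hr = 382.59 mL
Volume remaining = 654 − 382.59 = 271.41 mL
New rate:
Dose = 0.59 mcg/kg/hr × 117 kg = 69.03 mcg/hr
Rate = 69.03 mcg/hr ÷ 0.3960245 mcg/mL = 174.3074 mL/hr
Time remaining = 271.41 mL ÷ 174.3074 mL/hr = 1.557077 hr

1.6 hours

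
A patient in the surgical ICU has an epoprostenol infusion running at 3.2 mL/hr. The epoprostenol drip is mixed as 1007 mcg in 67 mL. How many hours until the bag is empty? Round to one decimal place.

20.9 hours

Duration = 67 mL ÷ 3.2 mL/hr = 20.9375 hr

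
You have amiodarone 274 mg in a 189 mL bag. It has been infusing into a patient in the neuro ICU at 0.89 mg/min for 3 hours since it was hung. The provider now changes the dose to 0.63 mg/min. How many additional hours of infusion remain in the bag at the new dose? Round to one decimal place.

3.0 hours

Initial rate:
0.89 mg/min × 60 min/hr = 53.4 mg/hr
Concentration = 274 mg ÷ 189 mL = 1.449735 mg/mL
Rate = 53.4 mg/hr ÷ 1.449735 mg/mL = 36.83431 mL/hr
Volume infused so far = 36.83431 mL/hr × 3 hr = 110.5029 mL
Volume remaining = 189 − 110.5029 = 78.49708 mL
New rate:
0.63 mg/min × 60 min/hr = 37.8 mg/hr
Rate = 37.8 mg/hr ÷ 1.449735 mg/mL = 26.07372 mL/hr
Time remaining = 78.49708 mL ÷ 26.07372 mL/hr = 3.010582 hr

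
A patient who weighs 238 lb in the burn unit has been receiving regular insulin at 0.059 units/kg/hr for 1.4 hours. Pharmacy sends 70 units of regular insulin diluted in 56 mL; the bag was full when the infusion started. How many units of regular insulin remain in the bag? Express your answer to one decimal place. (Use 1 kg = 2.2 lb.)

61.1 units

Weight = 238 lb ÷ 2.2 lb/kg = 108.1818 kg
Dose = 0.059 units/kg/hr × 108.1818 kg = 6.382727 units/hr
Concentration = 70 units ÷ 56 mL = 1.25 units/mL
Rate = 6.382727 units/hr ÷ 1.25 units/mL = 5.106182 mL/hr
Volume infused = 5.106182 mL/hr × 1.4 hr = 7.148655 mL
Volume remaining = 56 − 7.148655 = 48.85135 mL
Drug remaining = 48.85135 mL × 1.25 units/mL = 61.06418 units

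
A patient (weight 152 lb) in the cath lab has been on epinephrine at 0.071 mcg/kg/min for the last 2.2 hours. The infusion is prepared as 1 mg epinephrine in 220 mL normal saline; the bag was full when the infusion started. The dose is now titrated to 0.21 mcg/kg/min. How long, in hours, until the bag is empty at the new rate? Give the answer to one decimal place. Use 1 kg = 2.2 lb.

Initial rate:
Weight = 152 lb ÷ 2.2 lb/kg = 69.09091 kg
Dose = 0.071 mcg/kg/min × 69.09091 kg = 4.905455 mcg/min
4.905455 mcg/min × 60 min/hr = 294.3273 mcg/hr
Concentration = 1 mg ÷ 220 mL = 0.004545455 mg/mL = 4.545455 mcg/mL
Rate = 294.3273 mcg/hr ÷ 4.545455 mcg/mL = 64.752 mL/hr
Volume infused so far = 64.752 mL/hr × 2.2 hr = 142.4544 mL
Volume remaining = 220 − 142.4544 = 77.5456 mL
New rate:
Dose = 0.21 mcg/kg/min × 69.09091 kg = 14.50909 mcg/min
14.50909 mcg/min × 60 min/hr = 870.5455 mcg/hr
Rate = 870.5455 mcg/hr ÷ 4.545455 mcg/mL = 191.52 mL/hr
Time remaining = 77.5456 mL ÷ 191.52 mL/hr = 0.4048956 hr

0.4 hours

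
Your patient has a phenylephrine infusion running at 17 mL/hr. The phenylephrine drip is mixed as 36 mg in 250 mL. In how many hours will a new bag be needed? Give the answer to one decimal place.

Duration = 250 mL ÷ 17 mL/hr = 14.70588 hr

14.7 hours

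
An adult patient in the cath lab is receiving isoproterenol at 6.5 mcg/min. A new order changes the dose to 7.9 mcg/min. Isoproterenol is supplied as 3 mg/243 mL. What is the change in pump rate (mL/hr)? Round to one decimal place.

6.8 mL/hr

At the current dose:
6.5 mcg/min × 60 min/hr = 390 mcg/hr
Concentration = 3 mg ÷ 243 mL = 0.01234568 mg/mL = 12.34568 mcg/mL
Rate = 390 mcg/hr ÷ 12.34568 mcg/mL = 31.59 mL/hr
At the new dose:
7.9 mcg/min × 60 min/hr = 474 mcg/hr
Rate = 474 mcg/hr ÷ 12.34568 mcg/mL = 38.394 mL/hr
Change = 38.394 − 31.59 = 6.804 mL/hr → 6.804 mL/hr increase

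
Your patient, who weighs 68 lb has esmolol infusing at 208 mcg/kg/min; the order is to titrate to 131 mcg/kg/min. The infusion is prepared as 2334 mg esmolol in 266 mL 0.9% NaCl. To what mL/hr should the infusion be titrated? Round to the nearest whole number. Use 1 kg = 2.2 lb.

28 mL/hr

Weight = 68 lb ÷ 2.2 lb/kg = 30.90909 kg
Dose = 131 mcg/kg/min × 30.90909 kg = 4049.091 mcg/min
4049.091 mcg/min × 60 min/hr = 242945.5 mcg/hr
Concentration = 2334 mg ÷ 266 mL = 8.774436 mg/mL = 8774.436 mcg/mL
Rate = 242945.5 mcg/hr ÷ 8774.436 mcg/mL = 27.68787 mL/hr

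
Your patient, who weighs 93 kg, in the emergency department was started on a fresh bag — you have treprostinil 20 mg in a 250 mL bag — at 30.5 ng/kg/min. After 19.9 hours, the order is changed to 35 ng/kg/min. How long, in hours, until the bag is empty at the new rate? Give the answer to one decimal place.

85.1 hours

Initial rate:
Dose = 30.5 ng/kg/min × 93 kg = 2836.5 ng/min
2836.5 ng/min × 60 min/hr = 170190 ng/hr
Concentration = 20 mg ÷ 250 mL = 0.08 mg/mL = 80000 ng/mL
Rate = 170190 ng/hr ÷ 80000 ng/mL = 2.127375 mL/hr
Volume infused so far = 2.127375 mL/hr × 19.9 hr = 42.33476 mL
Volume remaining = 250 − 42.33476 = 207.6652 mL
New rate:
Dose = 35 ng/kg/min × 93 kg = 3255 ng/min
3255 ng/min × 60 min/hr = 195300 ng/hr
Rate = 195300 ng/hr ÷ 80000 ng/mL = 2.44125 mL/hr
Time remaining = 207.6652 mL ÷ 2.44125 mL/hr = 85.06513 hr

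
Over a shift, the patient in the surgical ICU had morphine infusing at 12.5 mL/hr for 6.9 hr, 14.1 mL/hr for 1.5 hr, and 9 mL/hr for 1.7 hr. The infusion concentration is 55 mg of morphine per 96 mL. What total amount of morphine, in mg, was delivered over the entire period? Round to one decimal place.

Concentration = 55 mg ÷ 96 mL = 0.5729167 mg/mL
Stage 1: 12.5 mL/hr × 6.9 hr = 86.25 mL → 86.25 mL × 0.5729167 mg/mL = 49.41406 mg
Stage 2: 14.1 mL/hr × 1.5 hr = 21.15 mL → 21.15 mL × 0.5729167 mg/mL = 12.11719 mg
Stage 3: 9 mL/hr × 1.7 hr = 15.3 mL → 15.3 mL × 0.5729167 mg/mL = 8.765625 mg
Total = 49.41406 + 12.11719 + 8.765625 = 70.29688 mg

70.3 mg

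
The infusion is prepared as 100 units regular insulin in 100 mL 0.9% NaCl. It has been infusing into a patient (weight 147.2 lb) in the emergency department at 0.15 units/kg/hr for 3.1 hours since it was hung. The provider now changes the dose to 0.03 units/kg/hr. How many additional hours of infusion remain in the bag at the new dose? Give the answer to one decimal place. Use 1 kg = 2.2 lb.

34.3 hours

Initial rate:
Weight = 147.2 lb ÷ 2.2 lb/kg = 66.90909 kg
Dose = 0.15 units/kg/hr × 66.90909 kg = 10.03636 units/hr
Concentration = 100 units ÷ 100 mL = 1 units/mL
Rate = 10.03636 units/hr ÷ 1 units/mL = 10.03636 mL/hr
Volume infused so far = 10.03636 mL/hr × 3.1 hr = 31.11273 mL
Volume remaining = 100 − 31.11273 = 68.88727 mL
New rate:
Dose = 0.03 units/kg/hr × 66.90909 kg = 2.007273 units/hr
Rate = 2.007273 units/hr ÷ 1 units/mL = 2.007273 mL/hr
Time remaining = 68.88727 mL ÷ 2.007273 mL/hr = 34.31884 hr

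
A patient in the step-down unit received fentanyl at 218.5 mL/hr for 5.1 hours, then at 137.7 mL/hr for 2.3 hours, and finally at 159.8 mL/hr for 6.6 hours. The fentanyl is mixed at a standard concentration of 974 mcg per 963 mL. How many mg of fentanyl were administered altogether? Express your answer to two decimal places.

2.51 mg

Concentration = 974 mcg ÷ 963 mL = 1.011423 mcg/mL
Stage 1: 218.5 mL/hr × 5.1 hr = 1114.35 mL → 1114.35 mL × 1.011423 mcg/mL = 1127.079 mcg
Stage 2: 137.7 mL/hr × 2.3 hr = 316.71 mL → 316.71 mL × 1.011423 mcg/mL = 320.3277 mcg
Stage 3: 159.8 mL/hr × 6.6 hr = 1054.68 mL → 1054.68 mL × 1.011423 mcg/mL = 1066.727 mcg
Total = 1127.079 + 320.3277 + 1066.727 = 2514.134 mcg = 2.514134 mg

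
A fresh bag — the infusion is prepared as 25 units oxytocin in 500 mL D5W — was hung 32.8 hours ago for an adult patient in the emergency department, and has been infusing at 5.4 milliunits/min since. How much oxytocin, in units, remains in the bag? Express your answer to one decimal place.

14.4 units

5.4 milliunits/min × 60 min/hr = 324 milliunits/hr
Concentration = 25 units ÷ 500 mL = 0.05 units/mL = 50 milliunits/mL
Rate = 324 milliunits/hr ÷ 50 milliunits/mL = 6.48 mL/hr
Volume infused = 6.48 mL/hr × 32.8 hr = 212.544 mL
Volume remaining = 500 − 212.544 = 287.456 mL
Drug remaining = 287.456 mL × 50 milliunits/mL = 14372.8 milliunits = 14.3728 units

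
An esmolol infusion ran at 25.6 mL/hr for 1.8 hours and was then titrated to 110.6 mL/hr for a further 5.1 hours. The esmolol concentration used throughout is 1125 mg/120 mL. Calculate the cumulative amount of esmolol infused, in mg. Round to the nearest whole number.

Concentration = 1125 mg ÷ 120 mL = 9.375 mg/mL
Stage 1: 25.6 mL/hr × 1.8 hr = 46.08 mL → 46.08 mL × 9.375 mg/mL = 432 mg
Stage 2: 110.6 mL/hr × 5.1 hr = 564.06 mL → 564.06 mL × 9.375 mg/mL = 5288.062 mg
Total = 432 + 5288.062 = 5720.062 mg

5720 mg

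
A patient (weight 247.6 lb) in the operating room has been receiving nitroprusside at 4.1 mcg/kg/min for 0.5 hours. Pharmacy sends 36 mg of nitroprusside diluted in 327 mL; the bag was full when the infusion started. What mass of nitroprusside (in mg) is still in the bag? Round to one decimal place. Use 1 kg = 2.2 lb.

Weight = 247.6 lb ÷ 2.2 lb/kg = 112.5455 kg
Dose = 4.1 mcg/kg/min × 112.5455 kg = 461.4364 mcg/min
461.4364 mcg/min × 60 min/hr = 27686.18 mcg/hr
Concentration = 36 mg ÷ 327 mL = 0.1100917 mg/mL = 110.0917 mcg/mL
Rate = 27686.18 mcg/hr ÷ 110.0917 mcg/mL = 251.4828 mL/hr
Volume infused = 251.4828 mL/hr × 0.5 hr = 125.7414 mL
Volume remaining = 327 − 125.7414 = 201.2586 mL
Drug remaining = 201.2586 mL × 110.0917 mcg/mL = 22156.91 mcg = 22.15691 mg

22.2 mg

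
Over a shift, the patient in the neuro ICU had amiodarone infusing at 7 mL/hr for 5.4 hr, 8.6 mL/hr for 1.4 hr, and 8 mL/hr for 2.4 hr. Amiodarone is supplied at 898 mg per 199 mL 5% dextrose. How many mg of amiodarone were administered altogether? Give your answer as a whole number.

312 mg

Concentration = 898 mg ÷ 199 mL = 4.512563 mg/mL
Stage 1: 7 mL/hr × 5.4 hr = 37.8 mL → 37.8 mL × 4.512563 mg/mL = 170.5749 mg
Stage 2: 8.6 mL/hr × 1.4 hr = 12.04 mL → 12.04 mL × 4.512563 mg/mL = 54.33126 mg
Stage 3: 8 mL/hr × 2.4 hr = 19.2 mL → 19.2 mL × 4.512563 mg/mL = 86.64121 mg
Total = 170.5749 + 54.33126 + 86.64121 = 311.5473 mg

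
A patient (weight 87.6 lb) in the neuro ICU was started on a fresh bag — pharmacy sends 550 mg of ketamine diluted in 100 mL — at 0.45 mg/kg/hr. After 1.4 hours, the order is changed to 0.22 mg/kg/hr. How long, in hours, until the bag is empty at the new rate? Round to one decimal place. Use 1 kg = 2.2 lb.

Initial rate:
Weight = 87.6 lb ÷ 2.2 lb/kg = 39.81818 kg
Dose = 0.45 mg/kg/hr × 39.81818 kg = 17.91818 mg/hr
Concentration = 550 mg ÷ 100 mL = 5.5 mg/mL
Rate = 17.91818 mg/hr ÷ 5.5 mg/mL = 3.257851 mL/hr
Volume infused so far = 3.257851 mL/hr × 1.4 hr = 4.560992 mL
Volume remaining = 100 − 4.560992 = 95.43901 mL
New rate:
Dose = 0.22 mg/kg/hr × 39.81818 kg = 8.76 mg/hr
Rate = 8.76 mg/hr ÷ 5.5 mg/mL = 1.592727 mL/hr
Time remaining = 95.43901 mL ÷ 1.592727 mL/hr = 59.92175 hr

59.9 hours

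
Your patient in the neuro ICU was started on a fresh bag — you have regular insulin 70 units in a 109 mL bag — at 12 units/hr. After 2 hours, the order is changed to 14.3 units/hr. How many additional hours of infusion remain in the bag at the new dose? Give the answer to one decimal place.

3.2 hours

Initial rate:
Concentration = 70 units ÷ 109 mL = 0.6422018 units/mL
Rate = 12 units/hr ÷ 0.6422018 units/mL = 18.68571 mL/hr
Volume infused so far = 18.68571 mL/hr × 2 hr = 37.37143 mL
Volume remaining = 109 − 37.37143 = 71.62857 mL
New rate:
Rate = 14.3 units/hr ÷ 0.6422018 units/mL = 22.26714 mL/hr
Time remaining = 71.62857 mL ÷ 22.26714 mL/hr = 3.216783 hr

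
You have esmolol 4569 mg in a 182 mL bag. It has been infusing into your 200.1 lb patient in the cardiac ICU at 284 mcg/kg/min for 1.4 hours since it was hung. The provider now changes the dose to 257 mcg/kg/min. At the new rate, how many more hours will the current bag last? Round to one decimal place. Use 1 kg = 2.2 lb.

1.7 hours

Initial rate:
Weight = 200.1 lb ÷ 2.2 lb/kg = 90.95455 kg
Dose = 284 mcg/kg/min × 90.95455 kg = 25831.09 mcg/min
25831.09 mcg/min × 60 min/hr = 1549865 mcg/hr
Concentration = 4569 mg ÷ 182 mL = 25.1044 mg/mL = 25104.4 mcg/mL
Rate = 1549865 mcg/hr ÷ 25104.4 mcg/mL = 61.73682 mL/hr
Volume infused so far = 61.73682 mL/hr × 1.4 hr = 86.43154 mL
Volume remaining = 182 − 86.43154 = 95.56846 mL
New rate:
Dose = 257 mcg/kg/min × 90.95455 kg = 23375.32 mcg/min
23375.32 mcg/min × 60 min/hr = 1402519 mcg/hr
Rate = 1402519 mcg/hr ÷ 25104.4 mcg/mL = 55.86747 mL/hr
Time remaining = 95.56846 mL ÷ 55.86747 mL/hr = 1.710628 hr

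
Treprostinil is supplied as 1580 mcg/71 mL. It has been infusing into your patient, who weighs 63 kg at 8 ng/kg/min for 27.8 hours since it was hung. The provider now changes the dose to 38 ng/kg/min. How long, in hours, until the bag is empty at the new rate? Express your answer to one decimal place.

5.1 hours

Initial rate:
Dose = 8 ng/kg/min × 63 kg = 504 ng/min
504 ng/min × 60 min/hr = 30240 ng/hr
Concentration = 1580 mcg ÷ 71 mL = 22.25352 mcg/mL = 22253.52 ng/mL
Rate = 30240 ng/hr ÷ 22253.52 ng/mL = 1.358886 mL/hr
Volume infused so far = 1.358886 mL/hr × 27.8 hr = 37.77703 mL
Volume remaining = 71 − 37.77703 = 33.22297 mL
New rate:
Dose = 38 ng/kg/min × 63 kg = 2394 ng/min
2394 ng/min × 60 min/hr = 143640 ng/hr
Rate = 143640 ng/hr ÷ 22253.52 ng/mL = 6.454709 mL/hr
Time remaining = 33.22297 mL ÷ 6.454709 mL/hr = 5.14709 hr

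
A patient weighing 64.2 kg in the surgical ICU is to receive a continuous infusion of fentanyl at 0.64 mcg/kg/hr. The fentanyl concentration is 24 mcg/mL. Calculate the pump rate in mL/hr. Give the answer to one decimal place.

1.7 mL/hr

Dose = 0.64 mcg/kg/hr × 64.2 kg = 41.088 mcg/hr
Rate = 41.088 mcg/hr ÷ 24 mcg/mL = 1.712 mL/hr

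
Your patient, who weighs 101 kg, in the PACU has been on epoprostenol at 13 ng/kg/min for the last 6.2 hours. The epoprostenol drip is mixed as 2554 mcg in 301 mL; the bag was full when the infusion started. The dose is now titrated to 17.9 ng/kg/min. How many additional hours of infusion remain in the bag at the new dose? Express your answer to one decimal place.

Initial rate:
Dose = 13 ng/kg/min × 101 kg = 1313 ng/min
1313 ng/min × 60 min/hr = 78780 ng/hr
Concentration = 2554 mcg ÷ 301 mL = 8.48505 mcg/mL = 8485.05 ng/mL
Rate = 78780 ng/hr ÷ 8485.05 ng/mL = 9.284565 mL/hr
Volume infused so far = 9.284565 mL/hr × 6.2 hr = 57.56431 mL
Volume remaining = 301 − 57.56431 = 243.4357 mL
New rate:
Dose = 17.9 ng/kg/min × 101 kg = 1807.9 ng/min
1807.9 ng/min × 60 min/hr = 108474 ng/hr
Rate = 108474 ng/hr ÷ 8485.05 ng/mL = 12.78413 mL/hr
Time remaining = 243.4357 mL ÷ 12.78413 mL/hr = 19.04202 hr

19.0 hours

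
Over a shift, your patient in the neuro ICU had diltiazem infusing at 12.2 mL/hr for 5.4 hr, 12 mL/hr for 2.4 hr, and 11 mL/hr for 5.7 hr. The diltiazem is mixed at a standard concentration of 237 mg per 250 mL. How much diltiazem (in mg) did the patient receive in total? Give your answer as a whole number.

Concentration = 237 mg ÷ 250 mL = 0.948 mg/mL
Stage 1: 12.2 mL/hr × 5.4 hr = 65.88 mL → 65.88 mL × 0.948 mg/mL = 62.45424 mg
Stage 2: 12 mL/hr × 2.4 hr = 28.8 mL → 28.8 mL × 0.948 mg/mL = 27.3024 mg
Stage 3: 11 mL/hr × 5.7 hr = 62.7 mL → 62.7 mL × 0.948 mg/mL = 59.4396 mg
Total = 62.45424 + 27.3024 + 59.4396 = 149.1962 mg

149 mg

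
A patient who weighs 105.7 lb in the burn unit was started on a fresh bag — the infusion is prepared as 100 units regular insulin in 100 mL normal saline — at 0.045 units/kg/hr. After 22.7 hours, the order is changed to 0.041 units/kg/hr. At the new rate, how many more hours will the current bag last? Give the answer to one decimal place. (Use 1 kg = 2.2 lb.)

25.9 hours

Initial rate:
Weight = 105.7 lb ÷ 2.2 lb/kg = 48.04545 kg
Dose = 0.045 units/kg/hr × 48.04545 kg = 2.162045 units/hr
Concentration = 100 units ÷ 100 mL = 1 units/mL
Rate = 2.162045 units/hr ÷ 1 units/mL = 2.162045 mL/hr
Volume infused so far = 2.162045 mL/hr × 22.7 hr = 49.07843 mL
Volume remaining = 100 − 49.07843 = 50.92157 mL
New rate:
Dose = 0.041 units/kg/hr × 48.04545 kg = 1.969864 units/hr
Rate = 1.969864 units/hr ÷ 1 units/mL = 1.969864 mL/hr
Time remaining = 50.92157 mL ÷ 1.969864 mL/hr = 25.8503 hr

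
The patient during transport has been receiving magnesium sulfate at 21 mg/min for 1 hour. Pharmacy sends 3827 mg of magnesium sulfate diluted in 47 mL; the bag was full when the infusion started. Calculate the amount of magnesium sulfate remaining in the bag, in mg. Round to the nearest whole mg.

2567 mg

21 mg/min × 60 min/hr = 1260 mg/hr
Concentration = 3827 mg ÷ 47 mL = 81.42553 mg/mL
Rate = 1260 mg/hr ÷ 81.42553 mg/mL = 15.47426 mL/hr
Volume infused = 15.47426 mL/hr × 1 hr = 15.47426 mL
Volume remaining = 47 − 15.47426 = 31.52574 mL
Drug remaining = 31.52574 mL × 81.42553 mg/mL = 2567 mg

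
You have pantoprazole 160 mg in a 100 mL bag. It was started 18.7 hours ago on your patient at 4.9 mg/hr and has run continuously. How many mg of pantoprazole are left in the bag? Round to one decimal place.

Concentration = 160 mg ÷ 100 mL = 1.6 mg/mL
Rate = 4.9 mg/hr ÷ 1.6 mg/mL = 3.0625 mL/hr
Volume infused = 3.0625 mL/hr × 18.7 hr = 57.26875 mL
Volume remaining = 100 − 57.26875 = 42.73125 mL
Drug remaining = 42.73125 mL × 1.6 mg/mL = 68.37 mg

68.4 mg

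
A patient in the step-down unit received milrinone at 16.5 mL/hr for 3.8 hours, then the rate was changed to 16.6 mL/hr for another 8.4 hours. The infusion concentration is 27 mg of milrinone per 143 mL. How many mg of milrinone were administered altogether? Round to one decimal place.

38.2 mg

Concentration = 27 mg ÷ 143 mL = 0.1888112 mg/mL
Stage 1: 16.5 mL/hr × 3.8 hr = 62.7 mL → 62.7 mL × 0.1888112 mg/mL = 11.83846 mg
Stage 2: 16.6 mL/hr × 8.4 hr = 139.44 mL → 139.44 mL × 0.1888112 mg/mL = 26.32783 mg
Total = 11.83846 + 26.32783 = 38.16629 mg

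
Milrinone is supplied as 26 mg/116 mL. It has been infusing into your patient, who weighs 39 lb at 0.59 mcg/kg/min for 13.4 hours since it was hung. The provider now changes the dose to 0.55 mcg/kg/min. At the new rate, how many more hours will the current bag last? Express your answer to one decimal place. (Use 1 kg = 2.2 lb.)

30.1 hours

Initial rate:
Weight = 39 lb ÷ 2.2 lb/kg = 17.72727 kg
Dose = 0.59 mcg/kg/min × 17.72727 kg = 10.45909 mcg/min
10.45909 mcg/min × 60 min/hr = 627.5455 mcg/hr
Concentration = 26 mg ÷ 116 mL = 0.2241379 mg/mL = 224.1379 mcg/mL
Rate = 627.5455 mcg/hr ÷ 224.1379 mcg/mL = 2.799818 mL/hr
Volume infused so far = 2.799818 mL/hr × 13.4 hr = 37.51756 mL
Volume remaining = 116 − 37.51756 = 78.48244 mL
New rate:
Dose = 0.55 mcg/kg/min × 17.72727 kg = 9.75 mcg/min
9.75 mcg/min × 60 min/hr = 585 mcg/hr
Rate = 585 mcg/hr ÷ 224.1379 mcg/mL = 2.61 mL/hr
Time remaining = 78.48244 mL ÷ 2.61 mL/hr = 30.0699 hr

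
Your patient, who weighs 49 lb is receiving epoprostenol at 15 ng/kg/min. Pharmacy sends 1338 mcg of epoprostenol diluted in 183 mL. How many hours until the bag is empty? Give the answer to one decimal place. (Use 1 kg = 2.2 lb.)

66.7 hours

Weight = 49 lb ÷ 2.2 lb/kg = 22.27273 kg
Dose = 15 ng/kg/min × 22.27273 kg = 334.0909 ng/min
334.0909 ng/min × 60 min/hr = 20045.45 ng/hr
Concentration = 1338 mcg ÷ 183 mL = 7.311475 mcg/mL = 7311.475 ng/mL
Rate = 20045.45 ng/hr ÷ 7311.475 ng/mL = 2.741643 mL/hr
Duration = 183 mL ÷ 2.741643 mL/hr = 66.7483 hr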